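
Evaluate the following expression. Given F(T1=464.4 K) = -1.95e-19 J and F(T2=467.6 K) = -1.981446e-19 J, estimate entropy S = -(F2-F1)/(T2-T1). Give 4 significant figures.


Step 1: dF = F2 - F1 = -1.981446e-19 - (-1.95e-19) = -3.1446e-21 J
Step 2: dT = T2 - T1 = 467.6 - 464.4 = 3.2 K
Step 3: S = -dF/dT = -(-3.1446e-21)/3.2 = 9.827e-22 J/K

9.827e-22


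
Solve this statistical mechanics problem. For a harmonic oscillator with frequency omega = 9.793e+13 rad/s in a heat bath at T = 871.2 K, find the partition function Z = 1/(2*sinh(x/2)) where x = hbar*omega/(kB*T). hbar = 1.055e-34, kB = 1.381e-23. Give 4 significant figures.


Step 1: Compute x = hbar*omega/(kB*T) = 1.055e-34*9.793e+13/(1.381e-23*871.2) = 0.8587
Step 2: x/2 = 0.4294
Step 3: sinh(x/2) = 0.4427
Step 4: Z = 1/(2*0.4427) = 1.129

1.129


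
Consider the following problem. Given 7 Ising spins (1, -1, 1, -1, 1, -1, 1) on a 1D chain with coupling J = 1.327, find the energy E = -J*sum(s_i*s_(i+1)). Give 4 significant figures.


Step 1: Nearest-neighbor products: -1, -1, -1, -1, -1, -1
Step 2: Sum of products = -6
Step 3: E = -1.327 * -6 = 7.962

7.962


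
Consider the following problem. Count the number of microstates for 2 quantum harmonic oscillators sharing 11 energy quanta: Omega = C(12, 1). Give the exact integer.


Step 1: Use binomial coefficient C(12, 1)
Step 2: Numerator = 12! / 11!
Step 3: Denominator = 1!
Step 4: Omega = 12

12


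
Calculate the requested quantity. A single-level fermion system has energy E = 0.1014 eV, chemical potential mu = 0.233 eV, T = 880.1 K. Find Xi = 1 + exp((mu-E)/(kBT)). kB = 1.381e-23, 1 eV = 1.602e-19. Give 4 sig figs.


Step 1: (mu - E) = 0.233 - 0.1014 = 0.1316 eV
Step 2: x = (mu-E)*eV/(kB*T) = 0.1316*1.602e-19/(1.381e-23*880.1) = 1.735
Step 3: exp(x) = 5.667
Step 4: Xi = 1 + 5.667 = 6.667

6.667


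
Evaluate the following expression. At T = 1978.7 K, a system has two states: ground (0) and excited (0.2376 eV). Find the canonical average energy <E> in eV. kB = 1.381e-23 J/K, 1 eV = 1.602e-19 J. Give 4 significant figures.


Step 1: beta*E = 0.2376*1.602e-19/(1.381e-23*1978.7) = 1.393
Step 2: exp(-beta*E) = 0.2483
Step 3: <E> = 0.2376*0.2483/(1+0.2483) = 0.04727 eV

0.04727


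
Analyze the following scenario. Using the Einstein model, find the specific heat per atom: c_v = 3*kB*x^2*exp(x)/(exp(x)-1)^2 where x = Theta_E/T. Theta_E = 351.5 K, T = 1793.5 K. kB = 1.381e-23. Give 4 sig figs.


Step 1: x = Theta_E/T = 351.5/1793.5 = 0.196
Step 2: x^2 = 0.03841
Step 3: exp(x) = 1.217
Step 4: c_v = 3*1.381e-23*0.03841*1.217/(1.217-1)^2 = 4.13e-23

4.13e-23


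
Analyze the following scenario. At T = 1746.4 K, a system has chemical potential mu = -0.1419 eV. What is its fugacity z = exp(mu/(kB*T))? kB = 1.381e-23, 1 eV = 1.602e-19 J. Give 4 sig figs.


Step 1: Convert mu to Joules: -0.1419*1.602e-19 = -2.273e-20 J
Step 2: kB*T = 1.381e-23*1746.4 = 2.412e-20 J
Step 3: mu/(kB*T) = -0.9426
Step 4: z = exp(-0.9426) = 0.3896

0.3896


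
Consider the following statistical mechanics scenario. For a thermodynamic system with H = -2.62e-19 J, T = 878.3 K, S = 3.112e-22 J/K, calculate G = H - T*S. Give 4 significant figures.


Step 1: T*S = 878.3 * 3.112e-22 = 2.733e-19 J
Step 2: G = H - T*S = -2.62e-19 - 2.733e-19
Step 3: G = -5.353e-19 J

-5.353e-19


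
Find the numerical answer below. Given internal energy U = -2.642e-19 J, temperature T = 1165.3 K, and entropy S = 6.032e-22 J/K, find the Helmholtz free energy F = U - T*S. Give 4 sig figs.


Step 1: T*S = 1165.3 * 6.032e-22 = 7.029e-19 J
Step 2: F = U - T*S = -2.642e-19 - 7.029e-19
Step 3: F = -9.671e-19 J

-9.671e-19


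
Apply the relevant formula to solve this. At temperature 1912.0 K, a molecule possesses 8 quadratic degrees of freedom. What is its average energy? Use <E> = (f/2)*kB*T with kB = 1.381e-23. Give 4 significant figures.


Step 1: f/2 = 8/2 = 4
Step 2: kB*T = 1.381e-23 * 1912.0 = 2.64e-20
Step 3: <E> = 4 * 2.64e-20 = 1.056e-19 J

1.056e-19


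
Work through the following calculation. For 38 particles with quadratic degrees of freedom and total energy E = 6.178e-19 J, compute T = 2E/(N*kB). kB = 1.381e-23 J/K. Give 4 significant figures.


Step 1: Numerator = 2*E = 2*6.178e-19 = 1.236e-18 J
Step 2: Denominator = N*kB = 38*1.381e-23 = 5.248e-22
Step 3: T = 1.236e-18 / 5.248e-22 = 2355 K

2355


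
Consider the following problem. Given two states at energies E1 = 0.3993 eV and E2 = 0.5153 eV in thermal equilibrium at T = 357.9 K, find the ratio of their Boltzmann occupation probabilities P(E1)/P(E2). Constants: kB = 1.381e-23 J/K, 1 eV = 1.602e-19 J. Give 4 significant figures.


Step 1: Compute energy difference dE = E1 - E2 = 0.3993 - 0.5153 = -0.116 eV
Step 2: Convert to Joules: dE_J = -0.116 * 1.602e-19 = -1.858e-20 J
Step 3: Compute exponent = -dE_J / (kB * T) = -(-1.858e-20) / (1.381e-23 * 357.9) = 3.76
Step 4: P(E1)/P(E2) = exp(3.76) = 42.94

42.94


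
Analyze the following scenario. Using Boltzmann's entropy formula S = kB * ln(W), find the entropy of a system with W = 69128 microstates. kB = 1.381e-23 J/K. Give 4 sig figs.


Step 1: ln(W) = ln(69128) = 11.14
Step 2: S = kB * ln(W) = 1.381e-23 * 11.14
Step 3: S = 1.539e-22 J/K

1.539e-22


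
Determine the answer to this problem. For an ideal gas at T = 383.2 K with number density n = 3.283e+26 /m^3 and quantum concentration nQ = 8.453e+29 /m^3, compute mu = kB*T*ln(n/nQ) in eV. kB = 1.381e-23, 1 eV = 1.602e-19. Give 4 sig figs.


Step 1: n/nQ = 3.283e+26/8.453e+29 = 0.0003884
Step 2: ln(n/nQ) = -7.854
Step 3: mu = kB*T*ln(n/nQ) = 5.292e-21*-7.854 = -4.156e-20 J
Step 4: Convert to eV: -4.156e-20/1.602e-19 = -0.2594 eV

-0.2594


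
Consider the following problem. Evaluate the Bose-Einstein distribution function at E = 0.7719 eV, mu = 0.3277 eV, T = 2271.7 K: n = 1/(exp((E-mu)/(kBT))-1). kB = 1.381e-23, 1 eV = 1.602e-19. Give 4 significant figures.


Step 1: (E - mu) = 0.4442 eV
Step 2: x = (E-mu)*eV/(kB*T) = 0.4442*1.602e-19/(1.381e-23*2271.7) = 2.268
Step 3: exp(x) = 9.663
Step 4: n = 1/(exp(x)-1) = 0.1154

0.1154


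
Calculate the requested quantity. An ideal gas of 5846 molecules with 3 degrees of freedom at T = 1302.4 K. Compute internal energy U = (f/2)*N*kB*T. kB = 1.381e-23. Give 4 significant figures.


Step 1: f/2 = 3/2 = 1.5
Step 2: N*kB*T = 5846*1.381e-23*1302.4 = 1.051e-16
Step 3: U = 1.5 * 1.051e-16 = 1.577e-16 J

1.577e-16


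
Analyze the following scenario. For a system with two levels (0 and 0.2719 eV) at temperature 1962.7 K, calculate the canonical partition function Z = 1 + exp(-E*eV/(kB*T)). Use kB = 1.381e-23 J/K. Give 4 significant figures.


Step 1: Compute beta*E = E*eV/(kB*T) = 0.2719*1.602e-19/(1.381e-23*1962.7) = 1.607
Step 2: exp(-beta*E) = exp(-1.607) = 0.2005
Step 3: Z = 1 + 0.2005 = 1.2

1.2


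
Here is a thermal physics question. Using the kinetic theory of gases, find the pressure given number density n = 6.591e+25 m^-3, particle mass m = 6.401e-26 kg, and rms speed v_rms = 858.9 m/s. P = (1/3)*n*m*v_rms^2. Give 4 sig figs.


Step 1: v_rms^2 = 858.9^2 = 7.377e+05
Step 2: n*m = 6.591e+25*6.401e-26 = 4.219
Step 3: P = (1/3)*4.219*7.377e+05 = 1.037e+06 Pa

1.037e+06


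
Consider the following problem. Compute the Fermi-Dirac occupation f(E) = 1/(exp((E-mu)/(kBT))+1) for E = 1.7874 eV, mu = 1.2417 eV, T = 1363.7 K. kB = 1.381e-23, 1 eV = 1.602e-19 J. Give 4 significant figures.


Step 1: (E - mu) = 1.7874 - 1.2417 = 0.5457 eV
Step 2: Convert: (E-mu)*eV = 8.742e-20 J
Step 3: x = (E-mu)*eV/(kB*T) = 4.642
Step 4: f = 1/(exp(4.642)+1) = 0.009547

0.009547


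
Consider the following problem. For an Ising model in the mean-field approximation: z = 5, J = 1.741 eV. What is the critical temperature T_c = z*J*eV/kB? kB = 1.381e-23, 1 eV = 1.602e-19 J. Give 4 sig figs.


Step 1: z*J = 5*1.741 = 8.705 eV
Step 2: Convert to Joules: 8.705*1.602e-19 = 1.395e-18 J
Step 3: T_c = 1.395e-18 / 1.381e-23 = 1.01e+05 K

1.01e+05


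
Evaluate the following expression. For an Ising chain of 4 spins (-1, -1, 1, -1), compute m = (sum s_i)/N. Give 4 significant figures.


Step 1: Count up spins (+1): 1, down spins (-1): 3
Step 2: Total magnetization M = 1 - 3 = -2
Step 3: m = M/N = -2/4 = -0.5

-0.5


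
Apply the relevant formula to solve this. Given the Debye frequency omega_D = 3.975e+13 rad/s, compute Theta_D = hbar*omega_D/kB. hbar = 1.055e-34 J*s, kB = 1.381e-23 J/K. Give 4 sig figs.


Step 1: hbar*omega_D = 1.055e-34 * 3.975e+13 = 4.194e-21 J
Step 2: Theta_D = 4.194e-21 / 1.381e-23
Step 3: Theta_D = 303.7 K

303.7


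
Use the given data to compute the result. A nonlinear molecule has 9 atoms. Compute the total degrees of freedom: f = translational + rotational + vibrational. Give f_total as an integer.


Step 1: Translational DOF = 3
Step 2: Rotational DOF (nonlinear) = 3
Step 3: Vibrational DOF = 3*9 - 6 = 21
Step 4: Total = 3 + 3 + 21 = 27

27


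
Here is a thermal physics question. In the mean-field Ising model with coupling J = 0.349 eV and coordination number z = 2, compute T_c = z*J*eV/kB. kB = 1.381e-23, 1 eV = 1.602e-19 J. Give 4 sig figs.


Step 1: z*J = 2*0.349 = 0.698 eV
Step 2: Convert to Joules: 0.698*1.602e-19 = 1.118e-19 J
Step 3: T_c = 1.118e-19 / 1.381e-23 = 8097 K

8097


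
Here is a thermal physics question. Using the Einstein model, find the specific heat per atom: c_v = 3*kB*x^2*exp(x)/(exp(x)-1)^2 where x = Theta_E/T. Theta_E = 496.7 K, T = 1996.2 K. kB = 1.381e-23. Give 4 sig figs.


Step 1: x = Theta_E/T = 496.7/1996.2 = 0.2488
Step 2: x^2 = 0.06191
Step 3: exp(x) = 1.283
Step 4: c_v = 3*1.381e-23*0.06191*1.283/(1.283-1)^2 = 4.122e-23

4.122e-23


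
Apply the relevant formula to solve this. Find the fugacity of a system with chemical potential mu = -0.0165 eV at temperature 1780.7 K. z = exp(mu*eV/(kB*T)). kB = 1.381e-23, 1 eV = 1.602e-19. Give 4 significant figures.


Step 1: Convert mu to Joules: -0.0165*1.602e-19 = -2.643e-21 J
Step 2: kB*T = 1.381e-23*1780.7 = 2.459e-20 J
Step 3: mu/(kB*T) = -0.1075
Step 4: z = exp(-0.1075) = 0.8981

0.8981


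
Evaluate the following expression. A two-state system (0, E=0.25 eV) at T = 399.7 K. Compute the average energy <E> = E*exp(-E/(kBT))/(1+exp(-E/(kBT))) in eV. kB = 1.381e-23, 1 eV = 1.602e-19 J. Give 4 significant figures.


Step 1: beta*E = 0.25*1.602e-19/(1.381e-23*399.7) = 7.256
Step 2: exp(-beta*E) = 0.0007062
Step 3: <E> = 0.25*0.0007062/(1+0.0007062) = 0.0001764 eV

0.0001764


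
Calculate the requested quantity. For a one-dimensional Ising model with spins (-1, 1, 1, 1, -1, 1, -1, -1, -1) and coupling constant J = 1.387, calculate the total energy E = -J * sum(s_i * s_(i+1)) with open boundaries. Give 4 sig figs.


Step 1: Nearest-neighbor products: -1, 1, 1, -1, -1, -1, 1, 1
Step 2: Sum of products = 0
Step 3: E = -1.387 * 0 = 0

0


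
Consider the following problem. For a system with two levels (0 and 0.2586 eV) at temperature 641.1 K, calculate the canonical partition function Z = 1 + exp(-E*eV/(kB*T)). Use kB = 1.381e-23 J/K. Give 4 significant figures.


Step 1: Compute beta*E = E*eV/(kB*T) = 0.2586*1.602e-19/(1.381e-23*641.1) = 4.679
Step 2: exp(-beta*E) = exp(-4.679) = 0.009286
Step 3: Z = 1 + 0.009286 = 1.009

1.009


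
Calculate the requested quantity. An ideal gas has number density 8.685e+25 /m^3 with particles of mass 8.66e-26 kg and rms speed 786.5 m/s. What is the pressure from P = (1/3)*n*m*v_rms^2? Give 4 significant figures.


Step 1: v_rms^2 = 786.5^2 = 6.186e+05
Step 2: n*m = 8.685e+25*8.66e-26 = 7.521
Step 3: P = (1/3)*7.521*6.186e+05 = 1.551e+06 Pa

1.551e+06


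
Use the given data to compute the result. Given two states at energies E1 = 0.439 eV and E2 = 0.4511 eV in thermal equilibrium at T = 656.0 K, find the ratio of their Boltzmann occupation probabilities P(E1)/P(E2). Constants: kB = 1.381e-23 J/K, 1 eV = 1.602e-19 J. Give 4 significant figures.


Step 1: Compute energy difference dE = E1 - E2 = 0.439 - 0.4511 = -0.0121 eV
Step 2: Convert to Joules: dE_J = -0.0121 * 1.602e-19 = -1.938e-21 J
Step 3: Compute exponent = -dE_J / (kB * T) = -(-1.938e-21) / (1.381e-23 * 656.0) = 0.214
Step 4: P(E1)/P(E2) = exp(0.214) = 1.239

1.239


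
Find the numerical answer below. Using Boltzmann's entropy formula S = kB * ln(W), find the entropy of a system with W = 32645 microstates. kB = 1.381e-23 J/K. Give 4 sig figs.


Step 1: ln(W) = ln(32645) = 10.39
Step 2: S = kB * ln(W) = 1.381e-23 * 10.39
Step 3: S = 1.435e-22 J/K

1.435e-22


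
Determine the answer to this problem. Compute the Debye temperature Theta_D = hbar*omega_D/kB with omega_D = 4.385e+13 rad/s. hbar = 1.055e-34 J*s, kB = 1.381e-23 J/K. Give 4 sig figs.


Step 1: hbar*omega_D = 1.055e-34 * 4.385e+13 = 4.626e-21 J
Step 2: Theta_D = 4.626e-21 / 1.381e-23
Step 3: Theta_D = 335 K

335


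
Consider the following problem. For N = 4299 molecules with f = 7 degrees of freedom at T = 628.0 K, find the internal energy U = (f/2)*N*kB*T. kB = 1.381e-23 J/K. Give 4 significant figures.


Step 1: f/2 = 7/2 = 3.5
Step 2: N*kB*T = 4299*1.381e-23*628.0 = 3.728e-17
Step 3: U = 3.5 * 3.728e-17 = 1.305e-16 J

1.305e-16


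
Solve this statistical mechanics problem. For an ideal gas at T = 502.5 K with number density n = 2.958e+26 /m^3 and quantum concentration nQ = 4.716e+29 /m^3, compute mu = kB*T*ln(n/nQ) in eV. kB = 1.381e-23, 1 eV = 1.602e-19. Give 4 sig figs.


Step 1: n/nQ = 2.958e+26/4.716e+29 = 0.0006272
Step 2: ln(n/nQ) = -7.374
Step 3: mu = kB*T*ln(n/nQ) = 6.94e-21*-7.374 = -5.117e-20 J
Step 4: Convert to eV: -5.117e-20/1.602e-19 = -0.3194 eV

-0.3194


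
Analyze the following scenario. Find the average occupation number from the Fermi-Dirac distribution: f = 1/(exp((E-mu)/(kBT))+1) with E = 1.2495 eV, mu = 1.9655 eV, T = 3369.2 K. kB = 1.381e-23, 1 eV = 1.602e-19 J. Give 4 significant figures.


Step 1: (E - mu) = 1.2495 - 1.9655 = -0.716 eV
Step 2: Convert: (E-mu)*eV = -1.147e-19 J
Step 3: x = (E-mu)*eV/(kB*T) = -2.465
Step 4: f = 1/(exp(-2.465)+1) = 0.9217

0.9217


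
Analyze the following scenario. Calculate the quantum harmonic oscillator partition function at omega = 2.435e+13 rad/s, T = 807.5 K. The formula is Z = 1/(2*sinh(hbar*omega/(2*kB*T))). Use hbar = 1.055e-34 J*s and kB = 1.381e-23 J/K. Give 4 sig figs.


Step 1: Compute x = hbar*omega/(kB*T) = 1.055e-34*2.435e+13/(1.381e-23*807.5) = 0.2304
Step 2: x/2 = 0.1152
Step 3: sinh(x/2) = 0.1154
Step 4: Z = 1/(2*0.1154) = 4.331

4.331


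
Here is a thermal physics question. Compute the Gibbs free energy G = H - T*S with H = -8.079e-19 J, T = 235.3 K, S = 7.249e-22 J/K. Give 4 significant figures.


Step 1: T*S = 235.3 * 7.249e-22 = 1.706e-19 J
Step 2: G = H - T*S = -8.079e-19 - 1.706e-19
Step 3: G = -9.785e-19 J

-9.785e-19


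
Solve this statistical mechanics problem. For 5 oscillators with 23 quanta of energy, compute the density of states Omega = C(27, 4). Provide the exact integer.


Step 1: Use binomial coefficient C(27, 4)
Step 2: Numerator = 27! / 23!
Step 3: Denominator = 4!
Step 4: Omega = 17550

17550


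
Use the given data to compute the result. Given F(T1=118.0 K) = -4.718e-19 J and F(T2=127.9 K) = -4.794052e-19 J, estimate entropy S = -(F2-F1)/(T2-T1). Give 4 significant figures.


Step 1: dF = F2 - F1 = -4.794052e-19 - (-4.718e-19) = -7.6052e-21 J
Step 2: dT = T2 - T1 = 127.9 - 118.0 = 9.9 K
Step 3: S = -dF/dT = -(-7.6052e-21)/9.9 = 7.682e-22 J/K

7.682e-22


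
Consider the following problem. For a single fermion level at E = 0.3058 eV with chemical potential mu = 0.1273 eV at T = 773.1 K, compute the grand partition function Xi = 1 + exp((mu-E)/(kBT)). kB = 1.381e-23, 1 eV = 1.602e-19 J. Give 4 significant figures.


Step 1: (mu - E) = 0.1273 - 0.3058 = -0.1785 eV
Step 2: x = (mu-E)*eV/(kB*T) = -0.1785*1.602e-19/(1.381e-23*773.1) = -2.678
Step 3: exp(x) = 0.06867
Step 4: Xi = 1 + 0.06867 = 1.069

1.069


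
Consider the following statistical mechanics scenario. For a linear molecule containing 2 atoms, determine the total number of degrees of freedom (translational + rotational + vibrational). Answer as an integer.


Step 1: Translational DOF = 3
Step 2: Rotational DOF (linear) = 2
Step 3: Vibrational DOF = 3*2 - 5 = 1
Step 4: Total = 3 + 2 + 1 = 6

6


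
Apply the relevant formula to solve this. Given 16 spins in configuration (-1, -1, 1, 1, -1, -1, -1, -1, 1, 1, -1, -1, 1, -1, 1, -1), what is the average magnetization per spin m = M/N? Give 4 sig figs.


Step 1: Count up spins (+1): 6, down spins (-1): 10
Step 2: Total magnetization M = 6 - 10 = -4
Step 3: m = M/N = -4/16 = -0.25

-0.25


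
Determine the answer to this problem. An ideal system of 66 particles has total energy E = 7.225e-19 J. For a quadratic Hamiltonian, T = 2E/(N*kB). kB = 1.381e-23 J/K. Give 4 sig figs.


Step 1: Numerator = 2*E = 2*7.225e-19 = 1.445e-18 J
Step 2: Denominator = N*kB = 66*1.381e-23 = 9.115e-22
Step 3: T = 1.445e-18 / 9.115e-22 = 1585 K

1585


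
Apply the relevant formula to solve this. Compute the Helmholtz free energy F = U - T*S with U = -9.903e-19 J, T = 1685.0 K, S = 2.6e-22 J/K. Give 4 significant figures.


Step 1: T*S = 1685.0 * 2.6e-22 = 4.381e-19 J
Step 2: F = U - T*S = -9.903e-19 - 4.381e-19
Step 3: F = -1.428e-18 J

-1.428e-18


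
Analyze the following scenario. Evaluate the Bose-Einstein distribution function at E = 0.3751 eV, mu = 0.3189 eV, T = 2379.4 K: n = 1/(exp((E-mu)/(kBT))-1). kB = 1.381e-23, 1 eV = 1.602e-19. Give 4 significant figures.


Step 1: (E - mu) = 0.0562 eV
Step 2: x = (E-mu)*eV/(kB*T) = 0.0562*1.602e-19/(1.381e-23*2379.4) = 0.274
Step 3: exp(x) = 1.315
Step 4: n = 1/(exp(x)-1) = 3.173

3.173


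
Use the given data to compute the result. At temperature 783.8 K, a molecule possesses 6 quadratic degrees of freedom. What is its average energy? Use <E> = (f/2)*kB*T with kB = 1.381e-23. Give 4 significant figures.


Step 1: f/2 = 6/2 = 3
Step 2: kB*T = 1.381e-23 * 783.8 = 1.082e-20
Step 3: <E> = 3 * 1.082e-20 = 3.247e-20 J

3.247e-20


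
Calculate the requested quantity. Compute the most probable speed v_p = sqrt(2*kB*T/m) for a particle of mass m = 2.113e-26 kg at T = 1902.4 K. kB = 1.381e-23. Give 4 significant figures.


Step 1: Numerator = 2*kB*T = 2*1.381e-23*1902.4 = 5.254e-20
Step 2: Ratio = 5.254e-20 / 2.113e-26 = 2.487e+06
Step 3: v_p = sqrt(2.487e+06) = 1577 m/s

1577


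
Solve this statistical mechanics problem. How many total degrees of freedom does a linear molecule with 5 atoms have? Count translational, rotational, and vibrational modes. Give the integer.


Step 1: Translational DOF = 3
Step 2: Rotational DOF (linear) = 2
Step 3: Vibrational DOF = 3*5 - 5 = 10
Step 4: Total = 3 + 2 + 10 = 15

15


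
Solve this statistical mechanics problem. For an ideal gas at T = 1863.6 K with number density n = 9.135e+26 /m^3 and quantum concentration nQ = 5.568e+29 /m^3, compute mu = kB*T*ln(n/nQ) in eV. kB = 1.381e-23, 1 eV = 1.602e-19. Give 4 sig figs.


Step 1: n/nQ = 9.135e+26/5.568e+29 = 0.001641
Step 2: ln(n/nQ) = -6.413
Step 3: mu = kB*T*ln(n/nQ) = 2.574e-20*-6.413 = -1.65e-19 J
Step 4: Convert to eV: -1.65e-19/1.602e-19 = -1.03 eV

-1.03


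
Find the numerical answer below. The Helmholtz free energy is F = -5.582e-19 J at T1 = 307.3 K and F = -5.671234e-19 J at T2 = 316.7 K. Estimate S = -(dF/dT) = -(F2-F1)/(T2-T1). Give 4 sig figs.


Step 1: dF = F2 - F1 = -5.671234e-19 - (-5.582e-19) = -8.9234e-21 J
Step 2: dT = T2 - T1 = 316.7 - 307.3 = 9.4 K
Step 3: S = -dF/dT = -(-8.9234e-21)/9.4 = 9.493e-22 J/K

9.493e-22


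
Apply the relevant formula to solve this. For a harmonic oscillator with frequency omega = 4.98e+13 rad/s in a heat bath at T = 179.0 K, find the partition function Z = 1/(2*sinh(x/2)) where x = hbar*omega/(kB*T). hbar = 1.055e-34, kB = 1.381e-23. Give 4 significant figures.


Step 1: Compute x = hbar*omega/(kB*T) = 1.055e-34*4.98e+13/(1.381e-23*179.0) = 2.125
Step 2: x/2 = 1.063
Step 3: sinh(x/2) = 1.274
Step 4: Z = 1/(2*1.274) = 0.3924

0.3924


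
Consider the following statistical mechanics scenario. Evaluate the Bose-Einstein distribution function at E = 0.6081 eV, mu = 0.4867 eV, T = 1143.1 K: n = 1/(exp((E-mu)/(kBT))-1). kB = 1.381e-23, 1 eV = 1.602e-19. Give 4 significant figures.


Step 1: (E - mu) = 0.1214 eV
Step 2: x = (E-mu)*eV/(kB*T) = 0.1214*1.602e-19/(1.381e-23*1143.1) = 1.232
Step 3: exp(x) = 3.428
Step 4: n = 1/(exp(x)-1) = 0.4119

0.4119


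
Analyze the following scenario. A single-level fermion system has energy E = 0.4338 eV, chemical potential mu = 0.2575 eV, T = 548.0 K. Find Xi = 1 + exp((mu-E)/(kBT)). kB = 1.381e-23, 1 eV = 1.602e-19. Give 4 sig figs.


Step 1: (mu - E) = 0.2575 - 0.4338 = -0.1763 eV
Step 2: x = (mu-E)*eV/(kB*T) = -0.1763*1.602e-19/(1.381e-23*548.0) = -3.732
Step 3: exp(x) = 0.02395
Step 4: Xi = 1 + 0.02395 = 1.024

1.024


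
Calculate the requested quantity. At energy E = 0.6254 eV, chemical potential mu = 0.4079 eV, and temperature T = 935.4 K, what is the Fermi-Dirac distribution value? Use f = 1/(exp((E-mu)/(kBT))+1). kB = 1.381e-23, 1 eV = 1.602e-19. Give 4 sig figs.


Step 1: (E - mu) = 0.6254 - 0.4079 = 0.2175 eV
Step 2: Convert: (E-mu)*eV = 3.484e-20 J
Step 3: x = (E-mu)*eV/(kB*T) = 2.697
Step 4: f = 1/(exp(2.697)+1) = 0.06313

0.06313


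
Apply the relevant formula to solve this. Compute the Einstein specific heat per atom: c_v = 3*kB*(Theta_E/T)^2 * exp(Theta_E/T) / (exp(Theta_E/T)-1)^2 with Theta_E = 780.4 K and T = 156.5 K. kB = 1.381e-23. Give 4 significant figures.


Step 1: x = Theta_E/T = 780.4/156.5 = 4.987
Step 2: x^2 = 24.87
Step 3: exp(x) = 146.4
Step 4: c_v = 3*1.381e-23*24.87*146.4/(146.4-1)^2 = 7.132e-24

7.132e-24


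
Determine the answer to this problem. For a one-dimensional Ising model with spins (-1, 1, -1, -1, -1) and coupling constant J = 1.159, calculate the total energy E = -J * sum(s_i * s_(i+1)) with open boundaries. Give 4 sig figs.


Step 1: Nearest-neighbor products: -1, -1, 1, 1
Step 2: Sum of products = 0
Step 3: E = -1.159 * 0 = 0

0


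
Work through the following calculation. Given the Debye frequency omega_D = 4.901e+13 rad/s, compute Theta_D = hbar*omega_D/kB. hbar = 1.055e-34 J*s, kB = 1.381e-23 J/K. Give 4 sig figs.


Step 1: hbar*omega_D = 1.055e-34 * 4.901e+13 = 5.171e-21 J
Step 2: Theta_D = 5.171e-21 / 1.381e-23
Step 3: Theta_D = 374.4 K

374.4


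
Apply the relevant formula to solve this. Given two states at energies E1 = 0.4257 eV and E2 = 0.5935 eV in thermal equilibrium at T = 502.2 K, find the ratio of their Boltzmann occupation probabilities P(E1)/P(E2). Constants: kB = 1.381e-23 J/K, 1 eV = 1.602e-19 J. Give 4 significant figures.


Step 1: Compute energy difference dE = E1 - E2 = 0.4257 - 0.5935 = -0.1678 eV
Step 2: Convert to Joules: dE_J = -0.1678 * 1.602e-19 = -2.688e-20 J
Step 3: Compute exponent = -dE_J / (kB * T) = -(-2.688e-20) / (1.381e-23 * 502.2) = 3.876
Step 4: P(E1)/P(E2) = exp(3.876) = 48.23

48.23


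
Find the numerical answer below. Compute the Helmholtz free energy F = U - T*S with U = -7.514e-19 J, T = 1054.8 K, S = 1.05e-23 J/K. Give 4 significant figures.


Step 1: T*S = 1054.8 * 1.05e-23 = 1.108e-20 J
Step 2: F = U - T*S = -7.514e-19 - 1.108e-20
Step 3: F = -7.625e-19 J

-7.625e-19


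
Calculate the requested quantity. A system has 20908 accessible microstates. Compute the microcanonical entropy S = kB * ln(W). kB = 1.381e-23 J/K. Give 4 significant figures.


Step 1: ln(W) = ln(20908) = 9.948
Step 2: S = kB * ln(W) = 1.381e-23 * 9.948
Step 3: S = 1.374e-22 J/K

1.374e-22


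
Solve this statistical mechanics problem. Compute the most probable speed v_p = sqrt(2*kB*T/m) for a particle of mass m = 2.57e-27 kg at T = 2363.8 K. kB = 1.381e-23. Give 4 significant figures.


Step 1: Numerator = 2*kB*T = 2*1.381e-23*2363.8 = 6.529e-20
Step 2: Ratio = 6.529e-20 / 2.57e-27 = 2.54e+07
Step 3: v_p = sqrt(2.54e+07) = 5040 m/s

5040


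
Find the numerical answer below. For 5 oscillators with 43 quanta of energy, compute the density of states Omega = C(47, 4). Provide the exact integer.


Step 1: Use binomial coefficient C(47, 4)
Step 2: Numerator = 47! / 43!
Step 3: Denominator = 4!
Step 4: Omega = 178365

178365


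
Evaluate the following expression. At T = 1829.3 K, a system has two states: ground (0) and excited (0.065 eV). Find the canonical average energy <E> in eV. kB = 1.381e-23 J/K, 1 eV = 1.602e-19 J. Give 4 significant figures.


Step 1: beta*E = 0.065*1.602e-19/(1.381e-23*1829.3) = 0.4122
Step 2: exp(-beta*E) = 0.6622
Step 3: <E> = 0.065*0.6622/(1+0.6622) = 0.0259 eV

0.0259


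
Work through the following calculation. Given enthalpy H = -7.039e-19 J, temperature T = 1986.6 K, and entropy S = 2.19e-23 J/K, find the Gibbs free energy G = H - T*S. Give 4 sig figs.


Step 1: T*S = 1986.6 * 2.19e-23 = 4.351e-20 J
Step 2: G = H - T*S = -7.039e-19 - 4.351e-20
Step 3: G = -7.474e-19 J

-7.474e-19


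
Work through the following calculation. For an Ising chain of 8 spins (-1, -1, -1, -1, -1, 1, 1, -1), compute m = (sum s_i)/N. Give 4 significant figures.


Step 1: Count up spins (+1): 2, down spins (-1): 6
Step 2: Total magnetization M = 2 - 6 = -4
Step 3: m = M/N = -4/8 = -0.5

-0.5


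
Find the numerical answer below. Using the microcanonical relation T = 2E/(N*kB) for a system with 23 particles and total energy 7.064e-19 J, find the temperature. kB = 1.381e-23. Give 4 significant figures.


Step 1: Numerator = 2*E = 2*7.064e-19 = 1.413e-18 J
Step 2: Denominator = N*kB = 23*1.381e-23 = 3.176e-22
Step 3: T = 1.413e-18 / 3.176e-22 = 4448 K

4448


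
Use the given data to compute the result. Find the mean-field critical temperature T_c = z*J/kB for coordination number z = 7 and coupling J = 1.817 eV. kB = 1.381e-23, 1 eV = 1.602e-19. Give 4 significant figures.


Step 1: z*J = 7*1.817 = 12.72 eV
Step 2: Convert to Joules: 12.72*1.602e-19 = 2.038e-18 J
Step 3: T_c = 2.038e-18 / 1.381e-23 = 1.475e+05 K

1.475e+05


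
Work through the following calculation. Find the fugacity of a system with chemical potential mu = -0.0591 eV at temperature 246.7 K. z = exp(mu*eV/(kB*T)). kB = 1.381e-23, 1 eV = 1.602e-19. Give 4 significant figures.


Step 1: Convert mu to Joules: -0.0591*1.602e-19 = -9.468e-21 J
Step 2: kB*T = 1.381e-23*246.7 = 3.407e-21 J
Step 3: mu/(kB*T) = -2.779
Step 4: z = exp(-2.779) = 0.0621

0.0621


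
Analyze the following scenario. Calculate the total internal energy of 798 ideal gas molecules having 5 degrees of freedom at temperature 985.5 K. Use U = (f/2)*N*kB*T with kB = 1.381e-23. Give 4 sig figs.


Step 1: f/2 = 5/2 = 2.5
Step 2: N*kB*T = 798*1.381e-23*985.5 = 1.086e-17
Step 3: U = 2.5 * 1.086e-17 = 2.715e-17 J

2.715e-17


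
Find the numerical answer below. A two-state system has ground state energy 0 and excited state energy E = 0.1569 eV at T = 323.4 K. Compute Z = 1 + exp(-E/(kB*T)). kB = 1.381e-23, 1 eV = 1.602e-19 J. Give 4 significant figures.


Step 1: Compute beta*E = E*eV/(kB*T) = 0.1569*1.602e-19/(1.381e-23*323.4) = 5.628
Step 2: exp(-beta*E) = exp(-5.628) = 0.003596
Step 3: Z = 1 + 0.003596 = 1.004

1.004


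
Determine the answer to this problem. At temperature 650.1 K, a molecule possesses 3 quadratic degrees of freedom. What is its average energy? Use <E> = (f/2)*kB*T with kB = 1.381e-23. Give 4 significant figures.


Step 1: f/2 = 3/2 = 1.5
Step 2: kB*T = 1.381e-23 * 650.1 = 8.978e-21
Step 3: <E> = 1.5 * 8.978e-21 = 1.347e-20 J

1.347e-20


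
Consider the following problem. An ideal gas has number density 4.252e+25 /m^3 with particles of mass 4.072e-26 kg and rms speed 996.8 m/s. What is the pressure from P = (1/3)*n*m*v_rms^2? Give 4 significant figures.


Step 1: v_rms^2 = 996.8^2 = 9.936e+05
Step 2: n*m = 4.252e+25*4.072e-26 = 1.731
Step 3: P = (1/3)*1.731*9.936e+05 = 5.735e+05 Pa

5.735e+05


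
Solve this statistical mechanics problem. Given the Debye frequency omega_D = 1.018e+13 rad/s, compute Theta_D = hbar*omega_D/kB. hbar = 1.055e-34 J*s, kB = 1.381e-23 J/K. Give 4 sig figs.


Step 1: hbar*omega_D = 1.055e-34 * 1.018e+13 = 1.074e-21 J
Step 2: Theta_D = 1.074e-21 / 1.381e-23
Step 3: Theta_D = 77.77 K

77.77


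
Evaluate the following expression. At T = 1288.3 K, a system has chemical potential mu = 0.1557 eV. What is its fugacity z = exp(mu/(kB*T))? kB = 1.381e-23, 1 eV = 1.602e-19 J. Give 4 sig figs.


Step 1: Convert mu to Joules: 0.1557*1.602e-19 = 2.494e-20 J
Step 2: kB*T = 1.381e-23*1288.3 = 1.779e-20 J
Step 3: mu/(kB*T) = 1.402
Step 4: z = exp(1.402) = 4.063

4.063


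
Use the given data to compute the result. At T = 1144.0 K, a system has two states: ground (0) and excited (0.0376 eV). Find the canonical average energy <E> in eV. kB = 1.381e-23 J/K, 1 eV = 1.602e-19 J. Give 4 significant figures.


Step 1: beta*E = 0.0376*1.602e-19/(1.381e-23*1144.0) = 0.3813
Step 2: exp(-beta*E) = 0.683
Step 3: <E> = 0.0376*0.683/(1+0.683) = 0.01526 eV

0.01526


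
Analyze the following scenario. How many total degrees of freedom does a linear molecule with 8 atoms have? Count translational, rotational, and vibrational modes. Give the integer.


Step 1: Translational DOF = 3
Step 2: Rotational DOF (linear) = 2
Step 3: Vibrational DOF = 3*8 - 5 = 19
Step 4: Total = 3 + 2 + 19 = 24

24


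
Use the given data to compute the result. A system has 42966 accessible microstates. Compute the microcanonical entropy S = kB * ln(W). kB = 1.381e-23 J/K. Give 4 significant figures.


Step 1: ln(W) = ln(42966) = 10.67
Step 2: S = kB * ln(W) = 1.381e-23 * 10.67
Step 3: S = 1.473e-22 J/K

1.473e-22


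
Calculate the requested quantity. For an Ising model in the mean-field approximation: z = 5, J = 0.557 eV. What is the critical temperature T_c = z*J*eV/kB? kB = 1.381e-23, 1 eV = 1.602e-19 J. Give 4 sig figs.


Step 1: z*J = 5*0.557 = 2.785 eV
Step 2: Convert to Joules: 2.785*1.602e-19 = 4.462e-19 J
Step 3: T_c = 4.462e-19 / 1.381e-23 = 3.231e+04 K

3.231e+04


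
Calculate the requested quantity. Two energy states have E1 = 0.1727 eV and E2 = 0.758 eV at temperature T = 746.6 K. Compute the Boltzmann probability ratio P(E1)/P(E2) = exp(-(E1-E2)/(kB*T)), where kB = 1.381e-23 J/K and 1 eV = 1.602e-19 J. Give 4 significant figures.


Step 1: Compute energy difference dE = E1 - E2 = 0.1727 - 0.758 = -0.5853 eV
Step 2: Convert to Joules: dE_J = -0.5853 * 1.602e-19 = -9.377e-20 J
Step 3: Compute exponent = -dE_J / (kB * T) = -(-9.377e-20) / (1.381e-23 * 746.6) = 9.094
Step 4: P(E1)/P(E2) = exp(9.094) = 8903

8903


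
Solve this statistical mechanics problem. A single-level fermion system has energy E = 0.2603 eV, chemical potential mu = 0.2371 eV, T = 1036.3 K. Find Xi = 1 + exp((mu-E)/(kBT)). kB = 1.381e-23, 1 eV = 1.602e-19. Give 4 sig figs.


Step 1: (mu - E) = 0.2371 - 0.2603 = -0.0232 eV
Step 2: x = (mu-E)*eV/(kB*T) = -0.0232*1.602e-19/(1.381e-23*1036.3) = -0.2597
Step 3: exp(x) = 0.7713
Step 4: Xi = 1 + 0.7713 = 1.771

1.771


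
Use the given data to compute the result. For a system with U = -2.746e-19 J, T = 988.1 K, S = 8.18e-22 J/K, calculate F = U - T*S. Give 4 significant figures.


Step 1: T*S = 988.1 * 8.18e-22 = 8.083e-19 J
Step 2: F = U - T*S = -2.746e-19 - 8.083e-19
Step 3: F = -1.083e-18 J

-1.083e-18


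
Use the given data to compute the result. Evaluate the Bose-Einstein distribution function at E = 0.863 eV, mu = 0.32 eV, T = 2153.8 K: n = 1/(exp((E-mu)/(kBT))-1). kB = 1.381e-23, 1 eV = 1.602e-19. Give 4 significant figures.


Step 1: (E - mu) = 0.543 eV
Step 2: x = (E-mu)*eV/(kB*T) = 0.543*1.602e-19/(1.381e-23*2153.8) = 2.925
Step 3: exp(x) = 18.63
Step 4: n = 1/(exp(x)-1) = 0.05673

0.05673


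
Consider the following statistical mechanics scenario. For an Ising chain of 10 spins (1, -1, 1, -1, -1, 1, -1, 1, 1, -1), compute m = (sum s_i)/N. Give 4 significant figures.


Step 1: Count up spins (+1): 5, down spins (-1): 5
Step 2: Total magnetization M = 5 - 5 = 0
Step 3: m = M/N = 0/10 = 0

0


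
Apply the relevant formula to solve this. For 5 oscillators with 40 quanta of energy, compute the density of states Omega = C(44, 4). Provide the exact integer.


Step 1: Use binomial coefficient C(44, 4)
Step 2: Numerator = 44! / 40!
Step 3: Denominator = 4!
Step 4: Omega = 135751

135751


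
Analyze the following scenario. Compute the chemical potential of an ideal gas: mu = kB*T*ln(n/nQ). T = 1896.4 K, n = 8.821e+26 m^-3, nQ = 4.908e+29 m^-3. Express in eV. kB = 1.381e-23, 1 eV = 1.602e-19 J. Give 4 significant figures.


Step 1: n/nQ = 8.821e+26/4.908e+29 = 0.001797
Step 2: ln(n/nQ) = -6.321
Step 3: mu = kB*T*ln(n/nQ) = 2.619e-20*-6.321 = -1.656e-19 J
Step 4: Convert to eV: -1.656e-19/1.602e-19 = -1.033 eV

-1.033


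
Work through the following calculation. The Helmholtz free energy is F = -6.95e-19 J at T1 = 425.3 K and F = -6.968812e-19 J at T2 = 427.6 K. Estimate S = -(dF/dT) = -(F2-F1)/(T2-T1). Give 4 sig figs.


Step 1: dF = F2 - F1 = -6.968812e-19 - (-6.95e-19) = -1.8812e-21 J
Step 2: dT = T2 - T1 = 427.6 - 425.3 = 2.3 K
Step 3: S = -dF/dT = -(-1.8812e-21)/2.3 = 8.179e-22 J/K

8.179e-22


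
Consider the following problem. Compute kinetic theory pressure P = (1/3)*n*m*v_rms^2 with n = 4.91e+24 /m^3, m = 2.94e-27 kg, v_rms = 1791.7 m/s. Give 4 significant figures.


Step 1: v_rms^2 = 1791.7^2 = 3.21e+06
Step 2: n*m = 4.91e+24*2.94e-27 = 0.01444
Step 3: P = (1/3)*0.01444*3.21e+06 = 1.545e+04 Pa

1.545e+04


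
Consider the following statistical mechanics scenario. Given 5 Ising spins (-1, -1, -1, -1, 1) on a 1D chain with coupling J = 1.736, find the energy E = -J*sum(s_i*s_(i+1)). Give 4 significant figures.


Step 1: Nearest-neighbor products: 1, 1, 1, -1
Step 2: Sum of products = 2
Step 3: E = -1.736 * 2 = -3.472

-3.472


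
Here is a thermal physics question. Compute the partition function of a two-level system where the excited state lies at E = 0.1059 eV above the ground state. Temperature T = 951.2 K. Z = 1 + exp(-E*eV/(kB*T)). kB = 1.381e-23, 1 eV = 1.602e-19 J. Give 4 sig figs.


Step 1: Compute beta*E = E*eV/(kB*T) = 0.1059*1.602e-19/(1.381e-23*951.2) = 1.291
Step 2: exp(-beta*E) = exp(-1.291) = 0.2749
Step 3: Z = 1 + 0.2749 = 1.275

1.275


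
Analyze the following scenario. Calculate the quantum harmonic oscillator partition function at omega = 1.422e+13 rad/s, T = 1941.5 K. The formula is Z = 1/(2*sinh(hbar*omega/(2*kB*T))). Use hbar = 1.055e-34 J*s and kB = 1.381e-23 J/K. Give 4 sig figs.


Step 1: Compute x = hbar*omega/(kB*T) = 1.055e-34*1.422e+13/(1.381e-23*1941.5) = 0.05595
Step 2: x/2 = 0.02798
Step 3: sinh(x/2) = 0.02798
Step 4: Z = 1/(2*0.02798) = 17.87

17.87


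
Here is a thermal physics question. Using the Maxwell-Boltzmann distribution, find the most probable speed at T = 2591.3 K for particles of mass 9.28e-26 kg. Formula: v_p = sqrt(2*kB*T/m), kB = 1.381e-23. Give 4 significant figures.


Step 1: Numerator = 2*kB*T = 2*1.381e-23*2591.3 = 7.157e-20
Step 2: Ratio = 7.157e-20 / 9.28e-26 = 7.712e+05
Step 3: v_p = sqrt(7.712e+05) = 878.2 m/s

878.2


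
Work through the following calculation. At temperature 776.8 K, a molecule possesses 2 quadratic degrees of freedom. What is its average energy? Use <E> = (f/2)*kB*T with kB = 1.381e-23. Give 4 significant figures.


Step 1: f/2 = 2/2 = 1
Step 2: kB*T = 1.381e-23 * 776.8 = 1.073e-20
Step 3: <E> = 1 * 1.073e-20 = 1.073e-20 J

1.073e-20


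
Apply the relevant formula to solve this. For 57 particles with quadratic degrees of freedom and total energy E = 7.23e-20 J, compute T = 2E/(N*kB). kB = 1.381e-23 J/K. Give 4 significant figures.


Step 1: Numerator = 2*E = 2*7.23e-20 = 1.446e-19 J
Step 2: Denominator = N*kB = 57*1.381e-23 = 7.872e-22
Step 3: T = 1.446e-19 / 7.872e-22 = 183.7 K

183.7


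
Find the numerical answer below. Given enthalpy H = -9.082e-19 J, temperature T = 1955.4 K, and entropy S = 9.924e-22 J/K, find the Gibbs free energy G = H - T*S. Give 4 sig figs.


Step 1: T*S = 1955.4 * 9.924e-22 = 1.941e-18 J
Step 2: G = H - T*S = -9.082e-19 - 1.941e-18
Step 3: G = -2.849e-18 J

-2.849e-18


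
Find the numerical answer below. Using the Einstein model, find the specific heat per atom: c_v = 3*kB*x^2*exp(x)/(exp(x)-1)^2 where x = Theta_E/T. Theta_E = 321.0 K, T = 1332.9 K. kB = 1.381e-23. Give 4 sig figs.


Step 1: x = Theta_E/T = 321.0/1332.9 = 0.2408
Step 2: x^2 = 0.058
Step 3: exp(x) = 1.272
Step 4: c_v = 3*1.381e-23*0.058*1.272/(1.272-1)^2 = 4.123e-23

4.123e-23


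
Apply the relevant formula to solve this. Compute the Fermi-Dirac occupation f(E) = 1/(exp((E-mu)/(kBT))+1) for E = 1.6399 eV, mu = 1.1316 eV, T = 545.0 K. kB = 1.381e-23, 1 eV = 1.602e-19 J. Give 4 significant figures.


Step 1: (E - mu) = 1.6399 - 1.1316 = 0.5083 eV
Step 2: Convert: (E-mu)*eV = 8.143e-20 J
Step 3: x = (E-mu)*eV/(kB*T) = 10.82
Step 4: f = 1/(exp(10.82)+1) = 2.001e-05

2.001e-05


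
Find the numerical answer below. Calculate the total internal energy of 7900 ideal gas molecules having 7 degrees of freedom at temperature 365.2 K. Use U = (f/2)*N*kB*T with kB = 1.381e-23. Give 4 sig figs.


Step 1: f/2 = 7/2 = 3.5
Step 2: N*kB*T = 7900*1.381e-23*365.2 = 3.984e-17
Step 3: U = 3.5 * 3.984e-17 = 1.395e-16 J

1.395e-16


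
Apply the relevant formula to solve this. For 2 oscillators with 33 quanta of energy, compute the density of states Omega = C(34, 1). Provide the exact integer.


Step 1: Use binomial coefficient C(34, 1)
Step 2: Numerator = 34! / 33!
Step 3: Denominator = 1!
Step 4: Omega = 34

34


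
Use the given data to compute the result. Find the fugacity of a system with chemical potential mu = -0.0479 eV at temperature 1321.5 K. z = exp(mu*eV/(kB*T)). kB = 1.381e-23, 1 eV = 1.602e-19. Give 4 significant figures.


Step 1: Convert mu to Joules: -0.0479*1.602e-19 = -7.674e-21 J
Step 2: kB*T = 1.381e-23*1321.5 = 1.825e-20 J
Step 3: mu/(kB*T) = -0.4205
Step 4: z = exp(-0.4205) = 0.6567

0.6567


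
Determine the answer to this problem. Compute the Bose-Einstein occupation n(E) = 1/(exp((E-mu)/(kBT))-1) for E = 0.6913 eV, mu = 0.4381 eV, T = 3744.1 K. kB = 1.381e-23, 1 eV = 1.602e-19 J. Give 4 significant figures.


Step 1: (E - mu) = 0.2532 eV
Step 2: x = (E-mu)*eV/(kB*T) = 0.2532*1.602e-19/(1.381e-23*3744.1) = 0.7845
Step 3: exp(x) = 2.191
Step 4: n = 1/(exp(x)-1) = 0.8394

0.8394


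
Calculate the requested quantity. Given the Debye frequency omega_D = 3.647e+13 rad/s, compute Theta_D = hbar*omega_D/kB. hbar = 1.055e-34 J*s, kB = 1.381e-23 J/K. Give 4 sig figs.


Step 1: hbar*omega_D = 1.055e-34 * 3.647e+13 = 3.848e-21 J
Step 2: Theta_D = 3.848e-21 / 1.381e-23
Step 3: Theta_D = 278.6 K

278.6


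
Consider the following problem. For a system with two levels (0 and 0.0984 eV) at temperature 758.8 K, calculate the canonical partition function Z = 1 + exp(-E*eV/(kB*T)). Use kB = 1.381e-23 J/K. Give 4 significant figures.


Step 1: Compute beta*E = E*eV/(kB*T) = 0.0984*1.602e-19/(1.381e-23*758.8) = 1.504
Step 2: exp(-beta*E) = exp(-1.504) = 0.2222
Step 3: Z = 1 + 0.2222 = 1.222

1.222


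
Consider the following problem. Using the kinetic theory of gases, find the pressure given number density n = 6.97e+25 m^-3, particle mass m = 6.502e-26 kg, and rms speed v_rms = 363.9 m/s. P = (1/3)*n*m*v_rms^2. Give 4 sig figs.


Step 1: v_rms^2 = 363.9^2 = 1.324e+05
Step 2: n*m = 6.97e+25*6.502e-26 = 4.532
Step 3: P = (1/3)*4.532*1.324e+05 = 2e+05 Pa

2e+05


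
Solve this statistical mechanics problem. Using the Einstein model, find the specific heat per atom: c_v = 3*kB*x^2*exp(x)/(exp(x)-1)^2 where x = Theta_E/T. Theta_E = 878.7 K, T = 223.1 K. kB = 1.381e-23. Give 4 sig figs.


Step 1: x = Theta_E/T = 878.7/223.1 = 3.939
Step 2: x^2 = 15.51
Step 3: exp(x) = 51.35
Step 4: c_v = 3*1.381e-23*15.51*51.35/(51.35-1)^2 = 1.302e-23

1.302e-23


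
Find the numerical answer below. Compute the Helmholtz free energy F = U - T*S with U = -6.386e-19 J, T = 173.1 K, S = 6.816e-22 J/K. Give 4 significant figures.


Step 1: T*S = 173.1 * 6.816e-22 = 1.18e-19 J
Step 2: F = U - T*S = -6.386e-19 - 1.18e-19
Step 3: F = -7.566e-19 J

-7.566e-19
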